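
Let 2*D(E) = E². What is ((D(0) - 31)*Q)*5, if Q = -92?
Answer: 14260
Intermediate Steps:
D(E) = E²/2
((D(0) - 31)*Q)*5 = (((½)*0² - 31)*(-92))*5 = (((½)*0 - 31)*(-92))*5 = ((0 - 31)*(-92))*5 = -31*(-92)*5 = 2852*5 = 14260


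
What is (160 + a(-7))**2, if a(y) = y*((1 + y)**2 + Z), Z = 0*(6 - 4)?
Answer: 8464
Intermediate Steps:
Z = 0 (Z = 0*2 = 0)
a(y) = y*(1 + y)**2 (a(y) = y*((1 + y)**2 + 0) = y*(1 + y)**2)
(160 + a(-7))**2 = (160 - 7*(1 - 7)**2)**2 = (160 - 7*(-6)**2)**2 = (160 - 7*36)**2 = (160 - 252)**2 = (-92)**2 = 8464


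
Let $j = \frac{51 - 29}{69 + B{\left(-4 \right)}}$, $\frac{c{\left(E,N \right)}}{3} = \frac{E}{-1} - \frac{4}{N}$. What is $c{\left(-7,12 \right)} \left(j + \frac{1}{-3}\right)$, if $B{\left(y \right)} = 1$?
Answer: $- \frac{8}{21} \approx -0.38095$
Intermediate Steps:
$c{\left(E,N \right)} = - \frac{12}{N} - 3 E$ ($c{\left(E,N \right)} = 3 \left(\frac{E}{-1} - \frac{4}{N}\right) = 3 \left(E \left(-1\right) - \frac{4}{N}\right) = 3 \left(- E - \frac{4}{N}\right) = - \frac{12}{N} - 3 E$)
$j = \frac{11}{35}$ ($j = \frac{51 - 29}{69 + 1} = \frac{22}{70} = 22 \cdot \frac{1}{70} = \frac{11}{35} \approx 0.31429$)
$c{\left(-7,12 \right)} \left(j + \frac{1}{-3}\right) = \left(- \frac{12}{12} - -21\right) \left(\frac{11}{35} + \frac{1}{-3}\right) = \left(\left(-12\right) \frac{1}{12} + 21\right) \left(\frac{11}{35} - \frac{1}{3}\right) = \left(-1 + 21\right) \left(- \frac{2}{105}\right) = 20 \left(- \frac{2}{105}\right) = - \frac{8}{21}$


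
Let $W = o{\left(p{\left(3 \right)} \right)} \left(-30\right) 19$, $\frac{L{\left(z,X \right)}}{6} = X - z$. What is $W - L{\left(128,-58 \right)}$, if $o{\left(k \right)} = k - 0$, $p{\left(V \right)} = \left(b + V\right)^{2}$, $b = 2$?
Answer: $-13134$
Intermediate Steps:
$L{\left(z,X \right)} = - 6 z + 6 X$ ($L{\left(z,X \right)} = 6 \left(X - z\right) = - 6 z + 6 X$)
$p{\left(V \right)} = \left(2 + V\right)^{2}$
$o{\left(k \right)} = k$ ($o{\left(k \right)} = k + 0 = k$)
$W = -14250$ ($W = \left(2 + 3\right)^{2} \left(-30\right) 19 = 5^{2} \left(-30\right) 19 = 25 \left(-30\right) 19 = \left(-750\right) 19 = -14250$)
$W - L{\left(128,-58 \right)} = -14250 - \left(\left(-6\right) 128 + 6 \left(-58\right)\right) = -14250 - \left(-768 - 348\right) = -14250 - -1116 = -14250 + 1116 = -13134$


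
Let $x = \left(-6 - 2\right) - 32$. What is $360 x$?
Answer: $-14400$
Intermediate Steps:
$x = -40$ ($x = -8 - 32 = -40$)
$360 x = 360 \left(-40\right) = -14400$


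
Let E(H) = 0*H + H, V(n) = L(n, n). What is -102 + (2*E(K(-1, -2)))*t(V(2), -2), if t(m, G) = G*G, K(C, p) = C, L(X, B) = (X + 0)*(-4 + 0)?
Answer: -110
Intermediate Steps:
L(X, B) = -4*X (L(X, B) = X*(-4) = -4*X)
V(n) = -4*n
t(m, G) = G²
E(H) = H (E(H) = 0 + H = H)
-102 + (2*E(K(-1, -2)))*t(V(2), -2) = -102 + (2*(-1))*(-2)² = -102 - 2*4 = -102 - 8 = -110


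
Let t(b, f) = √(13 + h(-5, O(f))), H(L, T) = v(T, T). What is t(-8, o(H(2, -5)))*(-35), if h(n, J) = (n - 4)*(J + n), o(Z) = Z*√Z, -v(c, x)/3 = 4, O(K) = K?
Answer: -35*√(58 + 216*I*√3) ≈ -517.12 - 443.13*I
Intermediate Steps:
v(c, x) = -12 (v(c, x) = -3*4 = -12)
H(L, T) = -12
o(Z) = Z^(3/2)
h(n, J) = (-4 + n)*(J + n)
t(b, f) = √(58 - 9*f) (t(b, f) = √(13 + ((-5)² - 4*f - 4*(-5) + f*(-5))) = √(13 + (25 - 4*f + 20 - 5*f)) = √(13 + (45 - 9*f)) = √(58 - 9*f))
t(-8, o(H(2, -5)))*(-35) = √(58 - (-216)*I*√3)*(-35) = √(58 + 216*I*√3)*(-35) = -35*√(58 + 216*I*√3)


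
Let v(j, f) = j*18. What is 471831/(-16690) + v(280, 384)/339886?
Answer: -80142316833/2836348670 ≈ -28.255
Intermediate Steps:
v(j, f) = 18*j
471831/(-16690) + v(280, 384)/339886 = 471831/(-16690) + (18*280)/339886 = 471831*(-1/16690) + 5040*(1/339886) = -471831/16690 + 2520/169943 = -80142316833/2836348670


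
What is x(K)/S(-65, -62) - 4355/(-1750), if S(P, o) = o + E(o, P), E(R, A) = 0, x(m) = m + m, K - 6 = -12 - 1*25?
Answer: 1221/350 ≈ 3.4886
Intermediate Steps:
K = -31 (K = 6 + (-12 - 1*25) = 6 + (-12 - 25) = 6 - 37 = -31)
x(m) = 2*m
S(P, o) = o (S(P, o) = o + 0 = o)
x(K)/S(-65, -62) - 4355/(-1750) = (2*(-31))/(-62) - 4355/(-1750) = -62*(-1/62) - 4355*(-1/1750) = 1 + 871/350 = 1221/350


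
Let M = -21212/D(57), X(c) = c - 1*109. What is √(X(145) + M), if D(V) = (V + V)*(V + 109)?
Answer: √780676503/4731 ≈ 5.9059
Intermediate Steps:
X(c) = -109 + c (X(c) = c - 109 = -109 + c)
D(V) = 2*V*(109 + V) (D(V) = (2*V)*(109 + V) = 2*V*(109 + V))
M = -5303/4731 (M = -21212*1/(114*(109 + 57)) = -21212/(2*57*166) = -21212/18924 = -21212*1/18924 = -5303/4731 ≈ -1.1209)
√(X(145) + M) = √((-109 + 145) - 5303/4731) = √(36 - 5303/4731) = √(165013/4731) = √780676503/4731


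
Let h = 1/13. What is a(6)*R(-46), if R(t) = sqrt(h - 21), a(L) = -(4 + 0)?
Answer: -16*I*sqrt(221)/13 ≈ -18.297*I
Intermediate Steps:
h = 1/13 ≈ 0.076923
a(L) = -4 (a(L) = -1*4 = -4)
R(t) = 4*I*sqrt(221)/13 (R(t) = sqrt(1/13 - 21) = sqrt(-272/13) = 4*I*sqrt(221)/13)
a(6)*R(-46) = -16*I*sqrt(221)/13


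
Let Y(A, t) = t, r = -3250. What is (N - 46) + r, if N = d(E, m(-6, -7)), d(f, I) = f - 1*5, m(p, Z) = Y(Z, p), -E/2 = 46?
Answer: -3393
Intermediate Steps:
E = -92 (E = -2*46 = -92)
m(p, Z) = p
d(f, I) = -5 + f (d(f, I) = f - 5 = -5 + f)
N = -97 (N = -5 - 92 = -97)
(N - 46) + r = (-97 - 46) - 3250 = -143 - 3250 = -3393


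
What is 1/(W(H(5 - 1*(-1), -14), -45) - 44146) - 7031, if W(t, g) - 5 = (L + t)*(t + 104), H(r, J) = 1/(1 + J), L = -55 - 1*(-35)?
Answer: -54929265809/7812440 ≈ -7031.0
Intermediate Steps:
L = -20 (L = -55 + 35 = -20)
W(t, g) = 5 + (-20 + t)*(104 + t) (W(t, g) = 5 + (-20 + t)*(t + 104) = 5 + (-20 + t)*(104 + t))
1/(W(H(5 - 1*(-1), -14), -45) - 44146) - 7031 = 1/((-2075 + (1/(1 - 14))**2 + 84/(1 - 14)) - 44146) - 7031 = 1/((-2075 + (1/(-13))**2 + 84/(-13)) - 44146) - 7031 = 1/((-2075 + (-1/13)**2 + 84*(-1/13)) - 44146) - 7031 = 1/((-2075 + 1/169 - 84/13) - 44146) - 7031 = 1/(-351766/169 - 44146) - 7031 = 1/(-7812440/169) - 7031 = -169/7812440 - 7031 = -54929265809/7812440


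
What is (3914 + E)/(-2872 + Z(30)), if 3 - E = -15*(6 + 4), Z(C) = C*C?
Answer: -4067/1972 ≈ -2.0624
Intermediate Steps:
Z(C) = C²
E = 153 (E = 3 - (-15)*(6 + 4) = 3 - (-15)*10 = 3 - 1*(-150) = 3 + 150 = 153)
(3914 + E)/(-2872 + Z(30)) = (3914 + 153)/(-2872 + 30²) = 4067/(-2872 + 900) = 4067/(-1972) = 4067*(-1/1972) = -4067/1972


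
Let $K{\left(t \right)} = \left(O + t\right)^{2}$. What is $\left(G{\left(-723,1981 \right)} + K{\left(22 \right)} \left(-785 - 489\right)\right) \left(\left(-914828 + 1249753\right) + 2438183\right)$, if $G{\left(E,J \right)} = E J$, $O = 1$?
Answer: $-5840745027572$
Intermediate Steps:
$K{\left(t \right)} = \left(1 + t\right)^{2}$
$\left(G{\left(-723,1981 \right)} + K{\left(22 \right)} \left(-785 - 489\right)\right) \left(\left(-914828 + 1249753\right) + 2438183\right) = \left(\left(-723\right) 1981 + \left(1 + 22\right)^{2} \left(-785 - 489\right)\right) \left(\left(-914828 + 1249753\right) + 2438183\right) = \left(-1432263 + 23^{2} \left(-1274\right)\right) \left(334925 + 2438183\right) = \left(-1432263 + 529 \left(-1274\right)\right) 2773108 = \left(-1432263 - 673946\right) 2773108 = \left(-2106209\right) 2773108 = -5840745027572$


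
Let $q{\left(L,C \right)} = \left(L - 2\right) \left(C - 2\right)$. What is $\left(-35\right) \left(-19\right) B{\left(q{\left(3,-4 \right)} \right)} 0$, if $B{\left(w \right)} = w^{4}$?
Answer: $0$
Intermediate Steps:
$q{\left(L,C \right)} = \left(-2 + C\right) \left(-2 + L\right)$ ($q{\left(L,C \right)} = \left(-2 + L\right) \left(-2 + C\right) = \left(-2 + C\right) \left(-2 + L\right)$)
$\left(-35\right) \left(-19\right) B{\left(q{\left(3,-4 \right)} \right)} 0 = \left(-35\right) \left(-19\right) \left(4 - -8 - 6 - 12\right)^{4} \cdot 0 = 665 \left(4 + 8 - 6 - 12\right)^{4} \cdot 0 = 665 \left(-6\right)^{4} \cdot 0 = 665 \cdot 1296 \cdot 0 = 665 \cdot 0 = 0$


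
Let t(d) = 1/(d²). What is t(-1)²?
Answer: 1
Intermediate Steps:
t(d) = d⁻²
t(-1)² = ((-1)⁻²)² = 1² = 1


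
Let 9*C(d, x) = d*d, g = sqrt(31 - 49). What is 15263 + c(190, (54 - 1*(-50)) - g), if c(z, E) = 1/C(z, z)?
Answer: 550994309/36100 ≈ 15263.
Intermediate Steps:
g = 3*I*sqrt(2) (g = sqrt(-18) = 3*I*sqrt(2) ≈ 4.2426*I)
C(d, x) = d**2/9 (C(d, x) = (d*d)/9 = d**2/9)
c(z, E) = 9/z**2 (c(z, E) = 1/(z**2/9) = 9/z**2)
15263 + c(190, (54 - 1*(-50)) - g) = 15263 + 9/190**2 = 15263 + 9*(1/36100) = 15263 + 9/36100 = 550994309/36100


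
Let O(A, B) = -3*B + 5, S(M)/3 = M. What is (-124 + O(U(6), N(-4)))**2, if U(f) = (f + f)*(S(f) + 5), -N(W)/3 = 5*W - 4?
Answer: 112225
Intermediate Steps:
S(M) = 3*M
N(W) = 12 - 15*W (N(W) = -3*(5*W - 4) = -3*(-4 + 5*W) = 12 - 15*W)
U(f) = 2*f*(5 + 3*f) (U(f) = (f + f)*(3*f + 5) = (2*f)*(5 + 3*f) = 2*f*(5 + 3*f))
O(A, B) = 5 - 3*B
(-124 + O(U(6), N(-4)))**2 = (-124 + (5 - 3*(12 - 15*(-4))))**2 = (-124 + (5 - 3*(12 + 60)))**2 = (-124 + (5 - 3*72))**2 = (-124 + (5 - 216))**2 = (-124 - 211)**2 = (-335)**2 = 112225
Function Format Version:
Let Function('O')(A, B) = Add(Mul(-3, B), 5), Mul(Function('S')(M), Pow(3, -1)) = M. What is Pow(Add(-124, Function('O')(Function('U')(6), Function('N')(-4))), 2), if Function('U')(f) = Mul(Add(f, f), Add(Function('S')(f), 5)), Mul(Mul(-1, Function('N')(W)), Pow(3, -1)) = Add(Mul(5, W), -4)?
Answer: 112225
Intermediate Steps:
Function('S')(M) = Mul(3, M)
Function('N')(W) = Add(12, Mul(-15, W)) (Function('N')(W) = Mul(-3, Add(Mul(5, W), -4)) = Mul(-3, Add(-4, Mul(5, W))) = Add(12, Mul(-15, W)))
Function('U')(f) = Mul(2, f, Add(5, Mul(3, f))) (Function('U')(f) = Mul(Add(f, f), Add(Mul(3, f), 5)) = Mul(Mul(2, f), Add(5, Mul(3, f))) = Mul(2, f, Add(5, Mul(3, f))))
Function('O')(A, B) = Add(5, Mul(-3, B))
Pow(Add(-124, Function('O')(Function('U')(6), Function('N')(-4))), 2) = Pow(Add(-124, Add(5, Mul(-3, Add(12, Mul(-15, -4))))), 2) = Pow(Add(-124, Add(5, Mul(-3, Add(12, 60)))), 2) = Pow(Add(-124, Add(5, Mul(-3, 72))), 2) = Pow(Add(-124, Add(5, -216)), 2) = Pow(Add(-124, -211), 2) = Pow(-335, 2) = 112225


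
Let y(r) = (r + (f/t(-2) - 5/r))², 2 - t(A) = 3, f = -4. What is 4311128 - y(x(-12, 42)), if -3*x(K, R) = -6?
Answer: 17244463/4 ≈ 4.3111e+6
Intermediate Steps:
x(K, R) = 2 (x(K, R) = -⅓*(-6) = 2)
t(A) = -1 (t(A) = 2 - 1*3 = 2 - 3 = -1)
y(r) = (4 + r - 5/r)² (y(r) = (r + (-4/(-1) - 5/r))² = (r + (-4*(-1) - 5/r))² = (r + (4 - 5/r))² = (4 + r - 5/r)²)
4311128 - y(x(-12, 42)) = 4311128 - (5 - 1*2² - 4*2)²/2² = 4311128 - (5 - 1*4 - 8)²/4 = 4311128 - (5 - 4 - 8)²/4 = 4311128 - (-7)²/4 = 4311128 - 49/4 = 17244463/4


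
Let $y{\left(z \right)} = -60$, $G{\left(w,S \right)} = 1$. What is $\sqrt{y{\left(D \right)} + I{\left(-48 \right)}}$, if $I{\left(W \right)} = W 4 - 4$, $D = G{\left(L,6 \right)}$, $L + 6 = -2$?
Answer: $16 i \approx 16.0 i$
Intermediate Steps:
$L = -8$ ($L = -6 - 2 = -8$)
$D = 1$
$I{\left(W \right)} = -4 + 4 W$ ($I{\left(W \right)} = 4 W - 4 = -4 + 4 W$)
$\sqrt{y{\left(D \right)} + I{\left(-48 \right)}} = \sqrt{-60 + \left(-4 + 4 \left(-48\right)\right)} = \sqrt{-60 - 196} = \sqrt{-256} = 16 i$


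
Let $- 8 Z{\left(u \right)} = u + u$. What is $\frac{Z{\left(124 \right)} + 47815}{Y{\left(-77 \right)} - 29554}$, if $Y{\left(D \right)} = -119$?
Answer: $- \frac{15928}{9891} \approx -1.6104$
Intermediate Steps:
$Z{\left(u \right)} = - \frac{u}{4}$ ($Z{\left(u \right)} = - \frac{u + u}{8} = - \frac{2 u}{8} = - \frac{u}{4}$)
$\frac{Z{\left(124 \right)} + 47815}{Y{\left(-77 \right)} - 29554} = \frac{\left(- \frac{1}{4}\right) 124 + 47815}{-119 - 29554} = \frac{-31 + 47815}{-29673} = 47784 \left(- \frac{1}{29673}\right) = - \frac{15928}{9891}$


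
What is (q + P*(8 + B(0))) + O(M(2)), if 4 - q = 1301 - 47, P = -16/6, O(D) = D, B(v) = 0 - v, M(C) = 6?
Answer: -3796/3 ≈ -1265.3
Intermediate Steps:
B(v) = -v
P = -8/3 (P = -16*⅙ = -8/3 ≈ -2.6667)
q = -1250 (q = 4 - (1301 - 47) = 4 - 1*1254 = 4 - 1254 = -1250)
(q + P*(8 + B(0))) + O(M(2)) = (-1250 - 8*(8 - 1*0)/3) + 6 = (-1250 - 8*(8 + 0)/3) + 6 = (-1250 - 8/3*8) + 6 = (-1250 - 64/3) + 6 = -3814/3 + 6 = -3796/3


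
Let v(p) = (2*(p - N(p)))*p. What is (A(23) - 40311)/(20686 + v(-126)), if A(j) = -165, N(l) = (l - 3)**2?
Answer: -20238/2122985 ≈ -0.0095328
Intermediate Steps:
N(l) = (-3 + l)**2
v(p) = p*(-2*(-3 + p)**2 + 2*p) (v(p) = (2*(p - (-3 + p)**2))*p = (-2*(-3 + p)**2 + 2*p)*p = p*(-2*(-3 + p)**2 + 2*p))
(A(23) - 40311)/(20686 + v(-126)) = (-165 - 40311)/(20686 + 2*(-126)*(-126 - (-3 - 126)**2)) = -40476/(20686 + 2*(-126)*(-126 - 1*(-129)**2)) = -40476/(20686 + 2*(-126)*(-126 - 1*16641)) = -40476/(20686 + 2*(-126)*(-126 - 16641)) = -40476/(20686 + 2*(-126)*(-16767)) = -40476/(20686 + 4225284) = -40476/4245970 = -40476*1/4245970 = -20238/2122985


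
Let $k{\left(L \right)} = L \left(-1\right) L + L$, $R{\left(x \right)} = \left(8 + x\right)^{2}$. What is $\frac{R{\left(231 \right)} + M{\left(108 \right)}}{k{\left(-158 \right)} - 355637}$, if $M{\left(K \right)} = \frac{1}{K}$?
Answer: $- \frac{6169069}{41121972} \approx -0.15002$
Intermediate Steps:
$k{\left(L \right)} = L - L^{2}$ ($k{\left(L \right)} = - L L + L = - L^{2} + L = L - L^{2}$)
$\frac{R{\left(231 \right)} + M{\left(108 \right)}}{k{\left(-158 \right)} - 355637} = \frac{\left(8 + 231\right)^{2} + \frac{1}{108}}{- 158 \left(1 - -158\right) - 355637} = \frac{239^{2} + \frac{1}{108}}{- 158 \left(1 + 158\right) - 355637} = \frac{57121 + \frac{1}{108}}{\left(-158\right) 159 - 355637} = \frac{6169069}{108 \left(-25122 - 355637\right)} = \frac{6169069}{108 \left(-380759\right)} = \frac{6169069}{108} \left(- \frac{1}{380759}\right) = - \frac{6169069}{41121972}$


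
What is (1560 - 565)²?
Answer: 990025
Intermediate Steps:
(1560 - 565)² = 995² = 990025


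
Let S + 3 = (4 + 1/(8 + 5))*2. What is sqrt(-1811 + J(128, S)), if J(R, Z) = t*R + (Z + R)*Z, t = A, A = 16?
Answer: sqrt(156030)/13 ≈ 30.385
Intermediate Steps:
t = 16
S = 67/13 (S = -3 + (4 + 1/(8 + 5))*2 = -3 + (4 + 1/13)*2 = -3 + (53/13)*2 = -3 + 106/13 = 67/13 ≈ 5.1538)
J(R, Z) = 16*R + Z*(R + Z) (J(R, Z) = 16*R + (Z + R)*Z = 16*R + (R + Z)*Z = 16*R + Z*(R + Z))
sqrt(-1811 + J(128, S)) = sqrt(-1811 + ((67/13)**2 + 16*128 + 128*(67/13))) = sqrt(-1811 + (4489/169 + 2048 + 8576/13)) = sqrt(-1811 + 462089/169) = sqrt(156030/169) = sqrt(156030)/13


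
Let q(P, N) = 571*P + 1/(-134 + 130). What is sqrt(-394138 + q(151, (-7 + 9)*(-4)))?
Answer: I*sqrt(1231669)/2 ≈ 554.9*I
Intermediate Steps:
q(P, N) = -1/4 + 571*P (q(P, N) = 571*P + 1/(-4) = 571*P - 1/4 = -1/4 + 571*P)
sqrt(-394138 + q(151, (-7 + 9)*(-4))) = sqrt(-394138 + (-1/4 + 571*151)) = sqrt(-394138 + (-1/4 + 86221)) = sqrt(-394138 + 344883/4) = sqrt(-1231669/4) = I*sqrt(1231669)/2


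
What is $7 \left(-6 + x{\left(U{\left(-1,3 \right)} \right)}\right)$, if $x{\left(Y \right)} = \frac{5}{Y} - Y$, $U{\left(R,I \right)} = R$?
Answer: $-70$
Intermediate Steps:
$x{\left(Y \right)} = - Y + \frac{5}{Y}$
$7 \left(-6 + x{\left(U{\left(-1,3 \right)} \right)}\right) = 7 \left(-6 + \left(\left(-1\right) \left(-1\right) + \frac{5}{-1}\right)\right) = 7 \left(-6 + \left(1 + 5 \left(-1\right)\right)\right) = 7 \left(-6 + \left(1 - 5\right)\right) = 7 \left(-6 - 4\right) = 7 \left(-10\right) = -70$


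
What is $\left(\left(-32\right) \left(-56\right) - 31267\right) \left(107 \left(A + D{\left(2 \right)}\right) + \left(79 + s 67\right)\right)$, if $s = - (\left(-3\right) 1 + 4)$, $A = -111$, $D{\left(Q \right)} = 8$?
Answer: $324490275$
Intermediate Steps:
$s = -1$ ($s = - (-3 + 4) = \left(-1\right) 1 = -1$)
$\left(\left(-32\right) \left(-56\right) - 31267\right) \left(107 \left(A + D{\left(2 \right)}\right) + \left(79 + s 67\right)\right) = \left(\left(-32\right) \left(-56\right) - 31267\right) \left(107 \left(-111 + 8\right) + \left(79 - 67\right)\right) = \left(1792 - 31267\right) \left(107 \left(-103\right) + \left(79 - 67\right)\right) = - 29475 \left(-11021 + 12\right) = \left(-29475\right) \left(-11009\right) = 324490275$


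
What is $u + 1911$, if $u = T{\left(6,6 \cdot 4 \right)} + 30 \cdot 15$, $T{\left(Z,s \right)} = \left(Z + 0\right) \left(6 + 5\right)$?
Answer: $2427$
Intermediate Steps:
$T{\left(Z,s \right)} = 11 Z$ ($T{\left(Z,s \right)} = Z 11 = 11 Z$)
$u = 516$ ($u = 11 \cdot 6 + 30 \cdot 15 = 66 + 450 = 516$)
$u + 1911 = 516 + 1911 = 2427$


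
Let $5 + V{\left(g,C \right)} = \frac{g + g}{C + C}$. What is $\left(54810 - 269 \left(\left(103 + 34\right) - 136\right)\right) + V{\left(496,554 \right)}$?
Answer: $\frac{15106720}{277} \approx 54537.0$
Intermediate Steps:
$V{\left(g,C \right)} = -5 + \frac{g}{C}$ ($V{\left(g,C \right)} = -5 + \frac{g + g}{C + C} = -5 + \frac{2 g}{2 C} = -5 + 2 g \frac{1}{2 C} = -5 + \frac{g}{C}$)
$\left(54810 - 269 \left(\left(103 + 34\right) - 136\right)\right) + V{\left(496,554 \right)} = \left(54810 - 269 \left(\left(103 + 34\right) - 136\right)\right) - \left(5 - \frac{496}{554}\right) = \left(54810 - 269 \left(137 - 136\right)\right) + \left(-5 + 496 \cdot \frac{1}{554}\right) = \left(54810 - 269\right) + \left(-5 + \frac{248}{277}\right) = \left(54810 - 269\right) - \frac{1137}{277} = 54541 - \frac{1137}{277} = \frac{15106720}{277}$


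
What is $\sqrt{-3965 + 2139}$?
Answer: $i \sqrt{1826} \approx 42.732 i$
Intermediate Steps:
$\sqrt{-3965 + 2139} = \sqrt{-1826} = i \sqrt{1826}$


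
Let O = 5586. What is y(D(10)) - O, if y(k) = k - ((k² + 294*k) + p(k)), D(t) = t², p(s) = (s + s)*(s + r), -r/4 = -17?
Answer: -78486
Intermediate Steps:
r = 68 (r = -4*(-17) = 68)
p(s) = 2*s*(68 + s) (p(s) = (s + s)*(s + 68) = (2*s)*(68 + s) = 2*s*(68 + s))
y(k) = -k² - 293*k - 2*k*(68 + k) (y(k) = k - ((k² + 294*k) + 2*k*(68 + k)) = k - (k² + 294*k + 2*k*(68 + k)) = k + (-k² - 294*k - 2*k*(68 + k)) = -k² - 293*k - 2*k*(68 + k))
y(D(10)) - O = 3*10²*(-143 - 1*10²) - 1*5586 = 3*100*(-143 - 1*100) - 5586 = 3*100*(-143 - 100) - 5586 = 3*100*(-243) - 5586 = -72900 - 5586 = -78486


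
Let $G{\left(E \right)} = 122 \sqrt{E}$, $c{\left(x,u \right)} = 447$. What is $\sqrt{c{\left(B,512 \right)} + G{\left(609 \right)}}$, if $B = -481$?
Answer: $\sqrt{447 + 122 \sqrt{609}} \approx 58.802$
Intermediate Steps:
$\sqrt{c{\left(B,512 \right)} + G{\left(609 \right)}} = \sqrt{447 + 122 \sqrt{609}}$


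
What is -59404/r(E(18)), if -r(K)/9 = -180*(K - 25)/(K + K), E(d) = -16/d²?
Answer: -118808/821745 ≈ -0.14458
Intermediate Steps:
E(d) = -16/d²
r(K) = 810*(-25 + K)/K (r(K) = -(-1620)/((K + K)/(K - 25)) = -(-1620)/((2*K)/(-25 + K)) = -(-1620)/(2*K/(-25 + K)) = -(-1620)*(-25 + K)/(2*K) = -(-810)*(-25 + K)/K = 810*(-25 + K)/K)
-59404/r(E(18)) = -59404/(810 - 20250/((-16/18²))) = -59404/(810 - 20250/((-16*1/324))) = -59404/(810 - 20250/(-4/81)) = -59404/(810 - 20250*(-81/4)) = -59404/(810 + 820125/2) = -59404/821745/2 = -59404*2/821745 = -118808/821745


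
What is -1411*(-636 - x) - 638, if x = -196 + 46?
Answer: 685108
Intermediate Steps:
x = -150
-1411*(-636 - x) - 638 = -1411*(-636 - 1*(-150)) - 638 = -1411*(-636 + 150) - 638 = -1411*(-486) - 638 = 685746 - 638 = 685108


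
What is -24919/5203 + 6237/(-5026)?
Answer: -22527715/3735754 ≈ -6.0303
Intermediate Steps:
-24919/5203 + 6237/(-5026) = -24919*1/5203 + 6237*(-1/5026) = -24919/5203 - 891/718 = -22527715/3735754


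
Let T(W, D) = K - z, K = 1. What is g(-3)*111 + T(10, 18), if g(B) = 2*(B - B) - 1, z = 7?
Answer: -117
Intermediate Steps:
T(W, D) = -6 (T(W, D) = 1 - 1*7 = 1 - 7 = -6)
g(B) = -1 (g(B) = 2*0 - 1 = 0 - 1 = -1)
g(-3)*111 + T(10, 18) = -1*111 - 6 = -111 - 6 = -117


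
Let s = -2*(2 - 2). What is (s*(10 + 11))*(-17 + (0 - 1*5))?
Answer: 0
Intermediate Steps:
s = 0 (s = -2*0 = 0)
(s*(10 + 11))*(-17 + (0 - 1*5)) = (0*(10 + 11))*(-17 + (0 - 1*5)) = (0*21)*(-17 + (0 - 5)) = 0*(-17 - 5) = 0*(-22) = 0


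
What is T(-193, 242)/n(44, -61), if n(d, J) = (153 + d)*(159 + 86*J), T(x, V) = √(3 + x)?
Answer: -I*√190/1002139 ≈ -1.3755e-5*I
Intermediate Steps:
T(-193, 242)/n(44, -61) = √(3 - 193)/(24327 + 159*44 + 13158*(-61) + 86*(-61)*44) = √(-190)/(24327 + 6996 - 802638 - 230824) = (I*√190)/(-1002139) = (I*√190)*(-1/1002139) = -I*√190/1002139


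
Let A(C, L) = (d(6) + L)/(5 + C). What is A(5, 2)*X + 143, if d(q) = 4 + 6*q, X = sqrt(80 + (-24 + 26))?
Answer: 143 + 21*sqrt(82)/5 ≈ 181.03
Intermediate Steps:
X = sqrt(82) (X = sqrt(80 + 2) = sqrt(82) ≈ 9.0554)
A(C, L) = (40 + L)/(5 + C) (A(C, L) = ((4 + 6*6) + L)/(5 + C) = ((4 + 36) + L)/(5 + C) = (40 + L)/(5 + C))
A(5, 2)*X + 143 = ((40 + 2)/(5 + 5))*sqrt(82) + 143 = (42/10)*sqrt(82) + 143 = ((1/10)*42)*sqrt(82) + 143 = 21*sqrt(82)/5 + 143 = 143 + 21*sqrt(82)/5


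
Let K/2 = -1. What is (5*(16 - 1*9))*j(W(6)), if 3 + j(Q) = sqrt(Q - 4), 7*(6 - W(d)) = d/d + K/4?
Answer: -105 + 15*sqrt(42)/2 ≈ -56.394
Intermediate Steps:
K = -2 (K = 2*(-1) = -2)
W(d) = 83/14 (W(d) = 6 - (d/d - 2/4)/7 = 6 - (1 - 2*1/4)/7 = 6 - (1 - 1/2)/7 = 6 - 1/7*1/2 = 6 - 1/14 = 83/14)
j(Q) = -3 + sqrt(-4 + Q) (j(Q) = -3 + sqrt(Q - 4) = -3 + sqrt(-4 + Q))
(5*(16 - 1*9))*j(W(6)) = (5*(16 - 1*9))*(-3 + sqrt(-4 + 83/14)) = (5*(16 - 9))*(-3 + sqrt(27/14)) = (5*7)*(-3 + 3*sqrt(42)/14) = 35*(-3 + 3*sqrt(42)/14) = -105 + 15*sqrt(42)/2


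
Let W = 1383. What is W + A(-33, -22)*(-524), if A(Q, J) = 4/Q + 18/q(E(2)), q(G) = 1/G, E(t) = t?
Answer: -574777/33 ≈ -17418.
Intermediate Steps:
q(G) = 1/G
A(Q, J) = 36 + 4/Q (A(Q, J) = 4/Q + 18/(1/2) = 4/Q + 18/(½) = 4/Q + 18*2 = 4/Q + 36 = 36 + 4/Q)
W + A(-33, -22)*(-524) = 1383 + (36 + 4/(-33))*(-524) = 1383 + (36 + 4*(-1/33))*(-524) = 1383 + (36 - 4/33)*(-524) = 1383 + (1184/33)*(-524) = 1383 - 620416/33 = -574777/33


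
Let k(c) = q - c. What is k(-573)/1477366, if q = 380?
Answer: 953/1477366 ≈ 0.00064507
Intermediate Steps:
k(c) = 380 - c
k(-573)/1477366 = (380 - 1*(-573))/1477366 = (380 + 573)*(1/1477366) = 953*(1/1477366) = 953/1477366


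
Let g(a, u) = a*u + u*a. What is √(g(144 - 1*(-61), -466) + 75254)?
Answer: I*√115806 ≈ 340.3*I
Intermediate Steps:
g(a, u) = 2*a*u (g(a, u) = a*u + a*u = 2*a*u)
√(g(144 - 1*(-61), -466) + 75254) = √(2*(144 - 1*(-61))*(-466) + 75254) = √(2*(144 + 61)*(-466) + 75254) = √(2*205*(-466) + 75254) = √(-191060 + 75254) = √(-115806) = I*√115806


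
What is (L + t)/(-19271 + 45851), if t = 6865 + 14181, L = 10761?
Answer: 31807/26580 ≈ 1.1967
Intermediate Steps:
t = 21046
(L + t)/(-19271 + 45851) = (10761 + 21046)/(-19271 + 45851) = 31807/26580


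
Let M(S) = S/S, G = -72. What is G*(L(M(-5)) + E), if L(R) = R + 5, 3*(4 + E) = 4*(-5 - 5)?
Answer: 816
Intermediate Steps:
M(S) = 1
E = -52/3 (E = -4 + (4*(-5 - 5))/3 = -4 + (4*(-10))/3 = -4 + (⅓)*(-40) = -4 - 40/3 = -52/3 ≈ -17.333)
L(R) = 5 + R
G*(L(M(-5)) + E) = -72*((5 + 1) - 52/3) = -72*(6 - 52/3) = -72*(-34/3) = 816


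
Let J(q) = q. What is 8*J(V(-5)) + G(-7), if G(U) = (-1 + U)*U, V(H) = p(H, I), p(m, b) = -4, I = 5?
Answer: 24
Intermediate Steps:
V(H) = -4
G(U) = U*(-1 + U)
8*J(V(-5)) + G(-7) = 8*(-4) - 7*(-1 - 7) = -32 - 7*(-8) = -32 + 56 = 24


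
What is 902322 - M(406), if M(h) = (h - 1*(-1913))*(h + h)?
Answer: -980706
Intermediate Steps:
M(h) = 2*h*(1913 + h) (M(h) = (h + 1913)*(2*h) = (1913 + h)*(2*h) = 2*h*(1913 + h))
902322 - M(406) = 902322 - 2*406*(1913 + 406) = 902322 - 2*406*2319 = 902322 - 1*1883028 = 902322 - 1883028 = -980706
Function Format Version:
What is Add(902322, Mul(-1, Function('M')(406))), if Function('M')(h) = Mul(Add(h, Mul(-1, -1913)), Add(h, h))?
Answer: -980706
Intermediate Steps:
Function('M')(h) = Mul(2, h, Add(1913, h)) (Function('M')(h) = Mul(Add(h, 1913), Mul(2, h)) = Mul(Add(1913, h), Mul(2, h)) = Mul(2, h, Add(1913, h)))
Add(902322, Mul(-1, Function('M')(406))) = Add(902322, Mul(-1, Mul(2, 406, Add(1913, 406)))) = Add(902322, Mul(-1, Mul(2, 406, 2319))) = Add(902322, Mul(-1, 1883028)) = Add(902322, -1883028) = -980706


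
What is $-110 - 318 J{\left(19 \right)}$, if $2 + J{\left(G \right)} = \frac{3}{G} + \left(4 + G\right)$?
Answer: $- \frac{129926}{19} \approx -6838.2$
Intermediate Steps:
$J{\left(G \right)} = 2 + G + \frac{3}{G}$ ($J{\left(G \right)} = -2 + \left(\frac{3}{G} + \left(4 + G\right)\right) = -2 + \left(4 + G + \frac{3}{G}\right) = 2 + G + \frac{3}{G}$)
$-110 - 318 J{\left(19 \right)} = -110 - 318 \left(2 + 19 + \frac{3}{19}\right) = -110 - \frac{127836}{19} = - \frac{129926}{19}$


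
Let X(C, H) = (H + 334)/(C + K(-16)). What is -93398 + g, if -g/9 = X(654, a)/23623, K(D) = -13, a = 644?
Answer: -1414264560316/15142343 ≈ -93398.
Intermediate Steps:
X(C, H) = (334 + H)/(-13 + C) (X(C, H) = (H + 334)/(C - 13) = (334 + H)/(-13 + C))
g = -8802/15142343 (g = -9*(334 + 644)/(-13 + 654)/23623 = -9*978/641/23623 = -9*(1/641)*978/23623 = -8802/(641*23623) = -9*978/15142343 = -8802/15142343 ≈ -0.00058128)
-93398 + g = -93398 - 8802/15142343 = -1414264560316/15142343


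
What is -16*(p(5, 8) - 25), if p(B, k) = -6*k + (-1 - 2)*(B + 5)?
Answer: 1648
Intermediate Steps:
p(B, k) = -15 - 6*k - 3*B (p(B, k) = -6*k - 3*(5 + B) = -6*k + (-15 - 3*B) = -15 - 6*k - 3*B)
-16*(p(5, 8) - 25) = -16*((-15 - 6*8 - 3*5) - 25) = -16*((-15 - 48 - 15) - 25) = -16*(-78 - 25) = -16*(-103) = 1648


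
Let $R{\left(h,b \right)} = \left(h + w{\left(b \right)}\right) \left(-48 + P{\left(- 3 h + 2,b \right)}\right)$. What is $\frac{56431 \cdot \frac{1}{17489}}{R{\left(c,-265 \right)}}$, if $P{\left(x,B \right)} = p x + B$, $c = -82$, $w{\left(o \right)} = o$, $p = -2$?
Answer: $\frac{56431}{4909564547} \approx 1.1494 \cdot 10^{-5}$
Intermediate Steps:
$P{\left(x,B \right)} = B - 2 x$ ($P{\left(x,B \right)} = - 2 x + B = B - 2 x$)
$R{\left(h,b \right)} = \left(b + h\right) \left(-52 + b + 6 h\right)$ ($R{\left(h,b \right)} = \left(h + b\right) \left(-48 + \left(b - 2 \left(- 3 h + 2\right)\right)\right) = \left(b + h\right) \left(-48 + \left(b - 2 \left(2 - 3 h\right)\right)\right) = \left(b + h\right) \left(-48 + \left(b + \left(-4 + 6 h\right)\right)\right) = \left(b + h\right) \left(-48 + \left(-4 + b + 6 h\right)\right) = \left(b + h\right) \left(-52 + b + 6 h\right)$)
$\frac{56431 \cdot \frac{1}{17489}}{R{\left(c,-265 \right)}} = \frac{56431 \cdot \frac{1}{17489}}{\left(-265\right)^{2} - -13780 - -4264 + 6 \left(-82\right)^{2} + 7 \left(-265\right) \left(-82\right)} = \frac{56431 \cdot \frac{1}{17489}}{70225 + 13780 + 4264 + 6 \cdot 6724 + 152110} = \frac{56431}{17489 \left(70225 + 13780 + 4264 + 40344 + 152110\right)} = \frac{56431}{17489 \cdot 280723} = \frac{56431}{17489} \cdot \frac{1}{280723} = \frac{56431}{4909564547}$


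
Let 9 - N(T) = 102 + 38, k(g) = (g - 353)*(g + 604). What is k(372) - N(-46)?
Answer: 18675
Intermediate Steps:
k(g) = (-353 + g)*(604 + g)
N(T) = -131 (N(T) = 9 - (102 + 38) = 9 - 1*140 = 9 - 140 = -131)
k(372) - N(-46) = (-213212 + 372**2 + 251*372) - 1*(-131) = (-213212 + 138384 + 93372) + 131 = 18544 + 131 = 18675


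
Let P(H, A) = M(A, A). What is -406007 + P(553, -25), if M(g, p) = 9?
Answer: -405998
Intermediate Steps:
P(H, A) = 9
-406007 + P(553, -25) = -406007 + 9 = -405998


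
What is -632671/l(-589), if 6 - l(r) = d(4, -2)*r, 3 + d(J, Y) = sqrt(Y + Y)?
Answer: 1114133631/4488805 + 745286438*I/4488805 ≈ 248.2 + 166.03*I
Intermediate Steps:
d(J, Y) = -3 + sqrt(2)*sqrt(Y) (d(J, Y) = -3 + sqrt(Y + Y) = -3 + sqrt(2*Y) = -3 + sqrt(2)*sqrt(Y))
l(r) = 6 - r*(-3 + 2*I) (l(r) = 6 - (-3 + sqrt(2)*sqrt(-2))*r = 6 - (-3 + sqrt(2)*(I*sqrt(2)))*r = 6 - (-3 + 2*I)*r = 6 - r*(-3 + 2*I))
-632671/l(-589) = -632671/(6 - 589*(3 - 2*I)) = -632671/(6 + (-1767 + 1178*I)) = -632671*(-1761 - 1178*I)/4488805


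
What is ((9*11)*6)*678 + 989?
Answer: 403721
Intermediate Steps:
((9*11)*6)*678 + 989 = (99*6)*678 + 989 = 594*678 + 989 = 402732 + 989 = 403721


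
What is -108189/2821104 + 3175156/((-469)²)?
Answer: 992627547955/68948095216 ≈ 14.397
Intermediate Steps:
-108189/2821104 + 3175156/((-469)²) = -108189*1/2821104 + 3175156/219961 = -12021/313456 + 3175156*(1/219961) = -12021/313456 + 3175156/219961 = 992627547955/68948095216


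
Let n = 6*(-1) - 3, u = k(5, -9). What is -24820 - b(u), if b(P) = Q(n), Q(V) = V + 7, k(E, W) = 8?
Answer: -24818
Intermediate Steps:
u = 8
n = -9 (n = -6 - 3 = -9)
Q(V) = 7 + V
b(P) = -2 (b(P) = 7 - 9 = -2)
-24820 - b(u) = -24820 - 1*(-2) = -24820 + 2 = -24818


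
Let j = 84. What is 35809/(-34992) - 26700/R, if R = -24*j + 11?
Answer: 172497871/14031792 ≈ 12.293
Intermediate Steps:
R = -2005 (R = -24*84 + 11 = -2016 + 11 = -2005)
35809/(-34992) - 26700/R = 35809/(-34992) - 26700/(-2005) = 35809*(-1/34992) - 26700*(-1/2005) = -35809/34992 + 5340/401 = 172497871/14031792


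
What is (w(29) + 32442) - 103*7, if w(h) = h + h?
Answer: 31779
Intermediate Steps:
w(h) = 2*h
(w(29) + 32442) - 103*7 = (2*29 + 32442) - 103*7 = (58 + 32442) - 721 = 32500 - 721 = 31779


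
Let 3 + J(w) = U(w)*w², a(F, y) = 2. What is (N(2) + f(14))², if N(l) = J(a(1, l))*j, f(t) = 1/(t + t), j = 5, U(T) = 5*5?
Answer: 184443561/784 ≈ 2.3526e+5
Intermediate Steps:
U(T) = 25
f(t) = 1/(2*t)
J(w) = -3 + 25*w²
N(l) = 485 (N(l) = (-3 + 25*2²)*5 = (-3 + 25*4)*5 = (-3 + 100)*5 = 97*5 = 485)
(N(2) + f(14))² = (485 + (½)/14)² = (485 + (½)*(1/14))² = (485 + 1/28)² = (13581/28)² = 184443561/784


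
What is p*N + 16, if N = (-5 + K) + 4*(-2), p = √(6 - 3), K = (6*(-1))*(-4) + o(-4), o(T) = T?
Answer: 16 + 7*√3 ≈ 28.124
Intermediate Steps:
K = 20 (K = (6*(-1))*(-4) - 4 = -6*(-4) - 4 = 24 - 4 = 20)
p = √3 ≈ 1.7320
N = 7 (N = (-5 + 20) + 4*(-2) = 15 - 8 = 7)
p*N + 16 = √3*7 + 16 = 7*√3 + 16 = 16 + 7*√3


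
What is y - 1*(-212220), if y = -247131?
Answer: -34911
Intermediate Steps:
y - 1*(-212220) = -247131 - 1*(-212220) = -247131 + 212220 = -34911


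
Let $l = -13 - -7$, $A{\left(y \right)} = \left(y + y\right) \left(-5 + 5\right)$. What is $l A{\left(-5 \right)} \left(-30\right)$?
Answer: $0$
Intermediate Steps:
$A{\left(y \right)} = 0$ ($A{\left(y \right)} = 2 y 0 = 0$)
$l = -6$ ($l = -13 + 7 = -6$)
$l A{\left(-5 \right)} \left(-30\right) = \left(-6\right) 0 \left(-30\right) = 0 \left(-30\right) = 0$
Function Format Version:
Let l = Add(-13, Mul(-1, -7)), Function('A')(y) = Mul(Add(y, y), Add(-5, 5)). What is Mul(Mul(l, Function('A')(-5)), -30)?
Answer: 0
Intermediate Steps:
Function('A')(y) = 0 (Function('A')(y) = Mul(Mul(2, y), 0) = 0)
l = -6 (l = Add(-13, 7) = -6)
Mul(Mul(l, Function('A')(-5)), -30) = Mul(Mul(-6, 0), -30) = Mul(0, -30) = 0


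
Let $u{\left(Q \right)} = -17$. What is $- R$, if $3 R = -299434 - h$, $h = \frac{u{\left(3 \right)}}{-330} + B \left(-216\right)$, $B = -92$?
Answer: $\frac{105370997}{990} \approx 1.0644 \cdot 10^{5}$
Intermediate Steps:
$h = \frac{6557777}{330}$ ($h = - \frac{17}{-330} - -19872 = \left(-17\right) \left(- \frac{1}{330}\right) + 19872 = \frac{17}{330} + 19872 = \frac{6557777}{330} \approx 19872.0$)
$R = - \frac{105370997}{990}$ ($R = \frac{-299434 - \frac{6557777}{330}}{3} = \frac{1}{3} \left(- \frac{105370997}{330}\right) = - \frac{105370997}{990} \approx -1.0644 \cdot 10^{5}$)
$- R = \left(-1\right) \left(- \frac{105370997}{990}\right) = \frac{105370997}{990}$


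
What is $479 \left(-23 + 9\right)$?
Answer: $-6706$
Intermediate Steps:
$479 \left(-23 + 9\right) = 479 \left(-14\right) = -6706$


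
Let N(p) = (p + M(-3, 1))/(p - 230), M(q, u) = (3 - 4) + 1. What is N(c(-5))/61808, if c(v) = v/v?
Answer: -1/14154032 ≈ -7.0651e-8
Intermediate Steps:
c(v) = 1
M(q, u) = 0 (M(q, u) = -1 + 1 = 0)
N(p) = p/(-230 + p) (N(p) = (p + 0)/(p - 230) = p/(-230 + p))
N(c(-5))/61808 = (1/(-230 + 1))/61808 = (1/(-229))*(1/61808) = (1*(-1/229))*(1/61808) = -1/229*1/61808 = -1/14154032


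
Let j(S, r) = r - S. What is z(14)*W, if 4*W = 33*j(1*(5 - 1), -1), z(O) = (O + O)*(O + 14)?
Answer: -32340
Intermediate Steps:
z(O) = 2*O*(14 + O) (z(O) = (2*O)*(14 + O) = 2*O*(14 + O))
W = -165/4 (W = (33*(-1 - (5 - 1)))/4 = (33*(-1 - 4))/4 = (33*(-5))/4 = (¼)*(-165) = -165/4 ≈ -41.250)
z(14)*W = (2*14*(14 + 14))*(-165/4) = (2*14*28)*(-165/4) = 784*(-165/4) = -32340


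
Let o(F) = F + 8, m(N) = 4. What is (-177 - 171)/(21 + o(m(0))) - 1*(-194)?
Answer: 2018/11 ≈ 183.45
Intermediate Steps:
o(F) = 8 + F
(-177 - 171)/(21 + o(m(0))) - 1*(-194) = (-177 - 171)/(21 + (8 + 4)) - 1*(-194) = -348/(21 + 12) + 194 = -348/33 + 194 = -348*1/33 + 194 = -116/11 + 194 = 2018/11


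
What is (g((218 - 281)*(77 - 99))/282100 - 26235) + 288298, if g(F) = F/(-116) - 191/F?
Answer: 742865229535103/2834681850 ≈ 2.6206e+5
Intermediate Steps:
g(F) = -191/F - F/116 (g(F) = F*(-1/116) - 191/F = -F/116 - 191/F = -191/F - F/116)
(g((218 - 281)*(77 - 99))/282100 - 26235) + 288298 = ((-191*1/((77 - 99)*(218 - 281)) - (218 - 281)*(77 - 99)/116)/282100 - 26235) + 288298 = ((-191/((-63*(-22))) - (-63)*(-22)/116)*(1/282100) - 26235) + 288298 = ((-191/1386 - 1/116*1386)*(1/282100) - 26235) + 288298 = ((-191*1/1386 - 693/58)*(1/282100) - 26235) + 288298 = ((-191/1386 - 693/58)*(1/282100) - 26235) + 288298 = (-242894/20097*1/282100 - 26235) + 288298 = (-121447/2834681850 - 26235) + 288298 = -74367878456197/2834681850 + 288298 = 742865229535103/2834681850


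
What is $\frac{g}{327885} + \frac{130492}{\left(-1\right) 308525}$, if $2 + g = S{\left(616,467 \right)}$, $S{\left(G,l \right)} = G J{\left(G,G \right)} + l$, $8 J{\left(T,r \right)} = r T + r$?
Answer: $\frac{1797301811461}{20232143925} \approx 88.834$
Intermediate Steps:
$J{\left(T,r \right)} = \frac{r}{8} + \frac{T r}{8}$ ($J{\left(T,r \right)} = \frac{r T + r}{8} = \frac{T r + r}{8} = \frac{r + T r}{8} = \frac{r}{8} + \frac{T r}{8}$)
$S{\left(G,l \right)} = l + \frac{G^{2} \left(1 + G\right)}{8}$ ($S{\left(G,l \right)} = G \frac{G \left(1 + G\right)}{8} + l = \frac{G^{2} \left(1 + G\right)}{8} + l = l + \frac{G^{2} \left(1 + G\right)}{8}$)
$g = 29266009$ ($g = -2 + \left(467 + \frac{616^{2} \left(1 + 616\right)}{8}\right) = -2 + \left(467 + \frac{1}{8} \cdot 379456 \cdot 617\right) = -2 + \left(467 + 29265544\right) = -2 + 29266011 = 29266009$)
$\frac{g}{327885} + \frac{130492}{\left(-1\right) 308525} = \frac{29266009}{327885} + \frac{130492}{\left(-1\right) 308525} = 29266009 \cdot \frac{1}{327885} + \frac{130492}{-308525} = \frac{29266009}{327885} + 130492 \left(- \frac{1}{308525}\right) = \frac{29266009}{327885} - \frac{130492}{308525} = \frac{1797301811461}{20232143925}$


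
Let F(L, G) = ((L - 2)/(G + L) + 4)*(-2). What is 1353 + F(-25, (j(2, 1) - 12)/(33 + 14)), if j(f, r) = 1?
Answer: 796316/593 ≈ 1342.9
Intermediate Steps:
F(L, G) = -8 - 2*(-2 + L)/(G + L) (F(L, G) = ((-2 + L)/(G + L) + 4)*(-2) = (4 + (-2 + L)/(G + L))*(-2) = -8 - 2*(-2 + L)/(G + L))
1353 + F(-25, (j(2, 1) - 12)/(33 + 14)) = 1353 + 2*(2 - 5*(-25) - 4*(1 - 12)/(33 + 14))/((1 - 12)/(33 + 14) - 25) = 1353 + 2*(2 + 125 - (-44)/47)/(-11/47 - 25) = 1353 + 2*(2 + 125 - (-44)/47)/(-11*1/47 - 25) = 1353 + 2*(2 + 125 - 4*(-11/47))/(-11/47 - 25) = 1353 + 2*(2 + 125 + 44/47)/(-1186/47) = 1353 + 2*(-47/1186)*(6013/47) = 1353 - 6013/593 = 796316/593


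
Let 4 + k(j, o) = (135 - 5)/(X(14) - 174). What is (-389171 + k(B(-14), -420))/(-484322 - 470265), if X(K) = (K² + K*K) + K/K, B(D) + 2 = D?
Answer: 85229195/209054553 ≈ 0.40769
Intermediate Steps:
B(D) = -2 + D
X(K) = 1 + 2*K² (X(K) = (K² + K²) + 1 = 2*K² + 1 = 1 + 2*K²)
k(j, o) = -746/219 (k(j, o) = -4 + (135 - 5)/((1 + 2*14²) - 174) = -4 + 130/((1 + 2*196) - 174) = -4 + 130/((1 + 392) - 174) = -4 + 130/(393 - 174) = -4 + 130/219 = -746/219)
(-389171 + k(B(-14), -420))/(-484322 - 470265) = (-389171 - 746/219)/(-484322 - 470265) = -85229195/219/(-954587) = -85229195/219*(-1/954587) = 85229195/209054553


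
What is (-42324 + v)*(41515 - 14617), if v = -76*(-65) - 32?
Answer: -1006415568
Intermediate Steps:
v = 4908 (v = 4940 - 32 = 4908)
(-42324 + v)*(41515 - 14617) = (-42324 + 4908)*(41515 - 14617) = -37416*26898 = -1006415568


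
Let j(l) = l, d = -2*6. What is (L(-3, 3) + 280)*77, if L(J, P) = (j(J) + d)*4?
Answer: 16940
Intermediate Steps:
d = -12
L(J, P) = -48 + 4*J (L(J, P) = (J - 12)*4 = (-12 + J)*4 = -48 + 4*J)
(L(-3, 3) + 280)*77 = ((-48 + 4*(-3)) + 280)*77 = ((-48 - 12) + 280)*77 = (-60 + 280)*77 = 220*77 = 16940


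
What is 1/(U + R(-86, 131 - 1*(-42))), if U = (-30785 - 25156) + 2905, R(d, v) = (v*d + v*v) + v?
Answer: -1/37812 ≈ -2.6447e-5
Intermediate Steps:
R(d, v) = v + v**2 + d*v (R(d, v) = (d*v + v**2) + v = (v**2 + d*v) + v = v + v**2 + d*v)
U = -53036 (U = -55941 + 2905 = -53036)
1/(U + R(-86, 131 - 1*(-42))) = 1/(-53036 + (131 - 1*(-42))*(1 - 86 + (131 - 1*(-42)))) = 1/(-53036 + (131 + 42)*(1 - 86 + (131 + 42))) = 1/(-53036 + 173*(1 - 86 + 173)) = 1/(-53036 + 173*88) = 1/(-53036 + 15224) = 1/(-37812) = -1/37812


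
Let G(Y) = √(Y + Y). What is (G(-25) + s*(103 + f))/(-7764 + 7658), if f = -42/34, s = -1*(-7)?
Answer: -6055/901 - 5*I*√2/106 ≈ -6.7203 - 0.066708*I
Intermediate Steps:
s = 7
f = -21/17 (f = -42*1/34 = -21/17 ≈ -1.2353)
G(Y) = √2*√Y (G(Y) = √(2*Y) = √2*√Y)
(G(-25) + s*(103 + f))/(-7764 + 7658) = (√2*√(-25) + 7*(103 - 21/17))/(-7764 + 7658) = (√2*(5*I) + 7*(1730/17))/(-106) = (5*I*√2 + 12110/17)*(-1/106) = (12110/17 + 5*I*√2)*(-1/106) = -6055/901 - 5*I*√2/106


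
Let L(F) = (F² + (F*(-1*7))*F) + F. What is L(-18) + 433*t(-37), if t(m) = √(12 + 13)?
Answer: 203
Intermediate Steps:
L(F) = F - 6*F² (L(F) = (F² + (F*(-7))*F) + F = (F² + (-7*F)*F) + F = (F² - 7*F²) + F = -6*F² + F = F - 6*F²)
t(m) = 5 (t(m) = √25 = 5)
L(-18) + 433*t(-37) = -18*(1 - 6*(-18)) + 433*5 = -18*(1 + 108) + 2165 = -18*109 + 2165 = -1962 + 2165 = 203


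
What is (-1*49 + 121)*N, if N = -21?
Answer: -1512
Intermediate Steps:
(-1*49 + 121)*N = (-1*49 + 121)*(-21) = (-49 + 121)*(-21) = 72*(-21) = -1512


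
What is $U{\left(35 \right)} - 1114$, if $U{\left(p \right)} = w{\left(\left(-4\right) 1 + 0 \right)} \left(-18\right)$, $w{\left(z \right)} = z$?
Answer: $-1042$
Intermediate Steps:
$U{\left(p \right)} = 72$ ($U{\left(p \right)} = \left(\left(-4\right) 1 + 0\right) \left(-18\right) = \left(-4 + 0\right) \left(-18\right) = \left(-4\right) \left(-18\right) = 72$)
$U{\left(35 \right)} - 1114 = 72 - 1114 = -1042$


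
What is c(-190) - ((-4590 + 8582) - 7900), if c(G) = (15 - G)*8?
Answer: 5548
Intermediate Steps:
c(G) = 120 - 8*G
c(-190) - ((-4590 + 8582) - 7900) = (120 - 8*(-190)) - ((-4590 + 8582) - 7900) = (120 + 1520) - (3992 - 7900) = 1640 - 1*(-3908) = 1640 + 3908 = 5548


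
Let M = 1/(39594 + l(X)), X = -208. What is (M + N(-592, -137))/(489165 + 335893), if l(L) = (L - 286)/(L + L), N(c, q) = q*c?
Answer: 25690624704/261346609667 ≈ 0.098301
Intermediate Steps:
N(c, q) = c*q
l(L) = (-286 + L)/(2*L) (l(L) = (-286 + L)/((2*L)) = (-286 + L)*(1/(2*L)) = (-286 + L)/(2*L))
M = 16/633523 (M = 1/(39594 + (½)*(-286 - 208)/(-208)) = 1/(39594 + (½)*(-1/208)*(-494)) = 1/(39594 + 19/16) = 1/(633523/16) = 16/633523 ≈ 2.5256e-5)
(M + N(-592, -137))/(489165 + 335893) = (16/633523 - 592*(-137))/(489165 + 335893) = (16/633523 + 81104)/825058 = (51381249408/633523)*(1/825058) = 25690624704/261346609667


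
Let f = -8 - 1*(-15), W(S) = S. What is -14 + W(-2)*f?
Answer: -28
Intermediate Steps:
f = 7 (f = -8 + 15 = 7)
-14 + W(-2)*f = -14 - 2*7 = -14 - 14 = -28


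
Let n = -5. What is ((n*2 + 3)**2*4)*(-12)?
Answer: -2352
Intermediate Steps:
((n*2 + 3)**2*4)*(-12) = ((-5*2 + 3)**2*4)*(-12) = ((-10 + 3)**2*4)*(-12) = ((-7)**2*4)*(-12) = (49*4)*(-12) = 196*(-12) = -2352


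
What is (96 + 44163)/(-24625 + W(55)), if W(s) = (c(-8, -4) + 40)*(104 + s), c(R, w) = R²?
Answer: -44259/8089 ≈ -5.4715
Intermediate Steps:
W(s) = 10816 + 104*s (W(s) = ((-8)² + 40)*(104 + s) = (64 + 40)*(104 + s) = 104*(104 + s) = 10816 + 104*s)
(96 + 44163)/(-24625 + W(55)) = (96 + 44163)/(-24625 + (10816 + 104*55)) = 44259/(-24625 + (10816 + 5720)) = 44259/(-24625 + 16536) = 44259/(-8089) = 44259*(-1/8089) = -44259/8089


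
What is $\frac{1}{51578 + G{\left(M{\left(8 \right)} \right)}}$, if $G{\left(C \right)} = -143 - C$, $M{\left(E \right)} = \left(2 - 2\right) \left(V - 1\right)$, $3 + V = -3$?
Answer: $\frac{1}{51435} \approx 1.9442 \cdot 10^{-5}$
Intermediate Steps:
$V = -6$ ($V = -3 - 3 = -6$)
$M{\left(E \right)} = 0$ ($M{\left(E \right)} = \left(2 - 2\right) \left(-6 - 1\right) = 0 \left(-7\right) = 0$)
$\frac{1}{51578 + G{\left(M{\left(8 \right)} \right)}} = \frac{1}{51578 - 143} = \frac{1}{51435}$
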